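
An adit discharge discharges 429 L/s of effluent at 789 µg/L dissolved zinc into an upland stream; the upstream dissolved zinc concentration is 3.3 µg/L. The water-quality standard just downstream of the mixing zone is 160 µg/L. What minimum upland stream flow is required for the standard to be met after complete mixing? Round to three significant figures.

1720 L/s

Set C_mix = 160: (Q·3.300 + 429.0·789.0) / (Q + 429.0) = 160
→ Q = 429.0·(789.0 − 160)/(160 − 3.300) = 1722 L/s.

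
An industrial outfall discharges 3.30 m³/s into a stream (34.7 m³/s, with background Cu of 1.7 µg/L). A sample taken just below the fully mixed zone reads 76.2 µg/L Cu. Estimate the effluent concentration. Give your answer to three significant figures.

Mass balance: 34.70·1.700 + 3.300·Cₑ = 38.00·76.20
→ Cₑ = (38.00·76.20 − 34.70·1.700) / 3.300 = 859.6 µg/L.

860 µg/L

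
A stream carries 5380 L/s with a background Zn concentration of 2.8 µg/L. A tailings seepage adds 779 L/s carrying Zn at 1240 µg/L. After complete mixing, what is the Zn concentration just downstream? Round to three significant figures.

Flow-weighted average: C = (5380·2.800 + 779.0·1240) / 6159 = 981000/6159 = 159.3 µg/L.

159 µg/L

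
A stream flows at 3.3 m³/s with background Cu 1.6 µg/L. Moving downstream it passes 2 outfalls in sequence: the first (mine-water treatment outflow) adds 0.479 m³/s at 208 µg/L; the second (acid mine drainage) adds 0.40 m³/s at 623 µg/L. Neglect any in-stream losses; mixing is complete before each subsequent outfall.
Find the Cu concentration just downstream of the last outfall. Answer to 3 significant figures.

84.7 µg/L

Outfall 1: combined Q = 3.779 m³/s; C = (3.300·1.600 + 0.4790·208.0)/3.779 = 27.76 µg/L.
Outfall 2: combined Q = 4.179 m³/s; C = (3.779·27.76 + 0.4000·623.0)/4.179 = 84.74 µg/L.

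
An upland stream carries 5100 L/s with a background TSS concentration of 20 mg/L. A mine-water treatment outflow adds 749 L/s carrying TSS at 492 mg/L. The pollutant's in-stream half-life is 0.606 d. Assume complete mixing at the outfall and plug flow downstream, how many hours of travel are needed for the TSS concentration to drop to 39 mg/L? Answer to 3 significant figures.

Mixed concentration C = ΣQC/ΣQ = (5100·20.00 + 749.0·492.0) / 5849 = 470500/5849 = 80.44 mg/L.
Half-life 0.606 d → k = ln 2 / 0.606 = 1.144 d⁻¹.
80.44·exp(−k·t) = 39 → t = ln(80.44/39)/k = 54690 s = 15.19 h.

15.2 h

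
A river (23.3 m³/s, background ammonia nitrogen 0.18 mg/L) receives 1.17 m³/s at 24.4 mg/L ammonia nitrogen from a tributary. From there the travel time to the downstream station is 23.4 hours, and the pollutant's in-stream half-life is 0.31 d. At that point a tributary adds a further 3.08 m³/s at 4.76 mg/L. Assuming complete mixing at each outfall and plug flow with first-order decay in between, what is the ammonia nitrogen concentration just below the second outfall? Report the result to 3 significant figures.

Conservation of mass: C = (23.30·0.1800 + 1.170·24.40) / 24.47 = 32.74/24.47 = 1.338 mg/L; combined flow 24.47 m³/s.
Half-life 0.31 d → k = ln 2 / 0.31 = 2.236 d⁻¹.
Applying C = C₀e^(−kt): 1.338 × 0.1130 = 0.1512 mg/L.
Second outfall: C = (24.47·0.1512 + 3.080·4.760)/27.55 = 0.6665 mg/L.

0.666 mg/L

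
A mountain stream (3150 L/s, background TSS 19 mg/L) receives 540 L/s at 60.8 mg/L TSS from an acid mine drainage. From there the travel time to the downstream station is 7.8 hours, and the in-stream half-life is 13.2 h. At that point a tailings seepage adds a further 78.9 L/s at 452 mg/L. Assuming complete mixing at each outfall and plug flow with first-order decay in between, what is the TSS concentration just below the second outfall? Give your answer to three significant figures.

25.8 mg/L

Mass balance: C = (3150·19.00 + 540.0·60.80) / 3690 = 92680/3690 = 25.12 mg/L; combined flow 3690 L/s.
Half-life 13.2 h → k = ln 2 / 13.2 = 0.05251 h⁻¹ = 1.260 d⁻¹.
First-order decay: C = 25.12·exp(−k·t) = 25.12·0.6639 = 16.68 mg/L.
At the second outfall, C = (3690·16.68 + 78.90·452.0) / (3690 + 78.90) = 25.79 mg/L.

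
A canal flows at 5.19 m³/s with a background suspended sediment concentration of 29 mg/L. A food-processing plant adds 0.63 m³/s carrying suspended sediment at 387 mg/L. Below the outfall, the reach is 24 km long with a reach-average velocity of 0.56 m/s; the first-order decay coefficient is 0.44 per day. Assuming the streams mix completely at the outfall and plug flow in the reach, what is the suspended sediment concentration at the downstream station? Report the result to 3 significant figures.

Flow-weighted average: C = (5.190·29.00 + 0.6300·387.0) / 5.820 = 394.3/5.820 = 67.75 mg/L.
Travel time t = 24·1000 / 0.56 = 42860 s = 11.90 h.
After decay, C = 67.75 × e^(−kt) = 67.75 × 0.8039 = 54.47 mg/L.

54.5 mg/L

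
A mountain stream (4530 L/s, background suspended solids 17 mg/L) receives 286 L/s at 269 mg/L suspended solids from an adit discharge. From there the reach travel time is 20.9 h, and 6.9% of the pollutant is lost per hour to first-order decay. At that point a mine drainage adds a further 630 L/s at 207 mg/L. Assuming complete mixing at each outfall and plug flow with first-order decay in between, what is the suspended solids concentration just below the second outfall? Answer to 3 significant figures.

After mixing, C = (4530·17.00 + 286.0·269.0) / 4816 = 153900/4816 = 31.97 mg/L; combined flow 4816 L/s.
6.9%/h lost → k = −ln(1 − 0.069) = 0.07150 h⁻¹.
Applying C = C₀e^(−kt): 31.97 × 0.2244 = 7.173 mg/L.
At the second outfall, C = (4816·7.173 + 630.0·207.0) / (4816 + 630.0) = 30.29 mg/L.

30.3 mg/L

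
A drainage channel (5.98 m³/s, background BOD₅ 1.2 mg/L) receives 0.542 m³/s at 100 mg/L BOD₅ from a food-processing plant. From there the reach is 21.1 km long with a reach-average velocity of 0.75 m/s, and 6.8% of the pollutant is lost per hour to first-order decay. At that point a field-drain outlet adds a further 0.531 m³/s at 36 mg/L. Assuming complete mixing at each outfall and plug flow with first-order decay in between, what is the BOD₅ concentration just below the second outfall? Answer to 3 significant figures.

After mixing, C = (5.980·1.200 + 0.5420·100.0) / 6.522 = 61.38/6.522 = 9.411 mg/L; combined flow 6.522 m³/s.
Travel time t = 21.1·1000 / 0.75 = 28130 s = 7.815 h.
6.8%/h lost → k = −ln(1 − 0.068) = 0.07042 h⁻¹.
Decay over the reach: 9.411·exp(−kt) = 9.411·0.5768 = 5.428 mg/L.
At the second outfall, C = (6.522·5.428 + 0.5310·36.00) / (6.522 + 0.5310) = 7.729 mg/L.

7.73 mg/L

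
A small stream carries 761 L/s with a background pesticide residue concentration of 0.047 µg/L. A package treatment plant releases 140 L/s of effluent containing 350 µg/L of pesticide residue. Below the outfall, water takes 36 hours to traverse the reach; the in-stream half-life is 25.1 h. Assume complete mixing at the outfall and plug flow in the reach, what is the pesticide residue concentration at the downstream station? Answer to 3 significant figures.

Conservation of mass: C = (761.0·0.04700 + 140.0·350.0) / 901.0 = 49040/901.0 = 54.42 µg/L.
Half-life 25.1 h → k = ln 2 / 25.1 = 0.02762 h⁻¹ = 0.6628 d⁻¹.
Applying C = C₀e^(−kt): 54.42 × 0.3700 = 20.14 µg/L.

20.1 µg/L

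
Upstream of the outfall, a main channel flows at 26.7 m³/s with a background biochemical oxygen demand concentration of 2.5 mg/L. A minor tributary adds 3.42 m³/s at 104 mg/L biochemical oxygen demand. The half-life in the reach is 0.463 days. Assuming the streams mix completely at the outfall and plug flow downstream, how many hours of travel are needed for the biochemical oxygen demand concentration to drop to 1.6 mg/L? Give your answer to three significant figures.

34.8 h

Mixed concentration C = ΣQC/ΣQ = (26.70·2.500 + 3.420·104.0) / 30.12 = 422.4/30.12 = 14.02 mg/L.
Half-life 0.463 d → k = ln 2 / 0.463 = 1.497 d⁻¹.
14.02·exp(−k·t) = 1.6 → t = ln(14.02/1.6)/k = 125300 s = 34.80 h.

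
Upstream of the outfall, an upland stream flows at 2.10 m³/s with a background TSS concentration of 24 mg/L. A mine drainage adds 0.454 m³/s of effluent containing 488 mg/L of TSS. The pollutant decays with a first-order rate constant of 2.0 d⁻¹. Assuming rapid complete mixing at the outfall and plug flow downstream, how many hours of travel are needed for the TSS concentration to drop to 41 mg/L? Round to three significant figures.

After mixing, C = (2.100·24.00 + 0.4540·488.0) / 2.554 = 272.0/2.554 = 106.5 mg/L.
106.5·exp(−k·t) = 41 → t = ln(106.5/41)/k = 41230 s = 11.45 h.

11.5 h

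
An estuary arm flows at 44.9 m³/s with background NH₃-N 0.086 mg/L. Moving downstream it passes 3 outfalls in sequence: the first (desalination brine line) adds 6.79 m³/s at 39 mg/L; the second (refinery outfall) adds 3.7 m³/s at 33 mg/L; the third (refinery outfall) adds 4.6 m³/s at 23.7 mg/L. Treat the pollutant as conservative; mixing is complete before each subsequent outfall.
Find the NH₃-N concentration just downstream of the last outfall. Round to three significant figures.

8.33 mg/L

Below outfall 1: Q → 51.69 m³/s, C = (44.90·0.08600 + 6.790·39.00)/51.69 = 5.198 mg/L.
Below outfall 2: Q → 55.39 m³/s, C = (51.69·5.198 + 3.700·33.00)/55.39 = 7.055 mg/L.
Below outfall 3: Q → 59.99 m³/s, C = (55.39·7.055 + 4.600·23.70)/59.99 = 8.331 mg/L.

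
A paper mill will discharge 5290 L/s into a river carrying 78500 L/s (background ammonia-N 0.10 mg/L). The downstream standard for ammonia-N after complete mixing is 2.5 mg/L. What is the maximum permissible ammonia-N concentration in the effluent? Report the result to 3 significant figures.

At the limit, (Qr·Cr + Qe·Cₑ)/(Qr + Qe) = 2.5:
Cₑ = (83790·2.5 − 78500·0.1000) / 5290 = 38.11 mg/L.

38.1 mg/L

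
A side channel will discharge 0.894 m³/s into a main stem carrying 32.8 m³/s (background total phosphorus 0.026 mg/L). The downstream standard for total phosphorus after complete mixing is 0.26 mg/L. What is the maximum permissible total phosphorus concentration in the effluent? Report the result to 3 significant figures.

At the limit, (Qr·Cr + Qe·Cₑ)/(Qr + Qe) = 0.26:
Cₑ = (33.69·0.26 − 32.80·0.02600) / 0.8940 = 8.845 mg/L.

8.85 mg/L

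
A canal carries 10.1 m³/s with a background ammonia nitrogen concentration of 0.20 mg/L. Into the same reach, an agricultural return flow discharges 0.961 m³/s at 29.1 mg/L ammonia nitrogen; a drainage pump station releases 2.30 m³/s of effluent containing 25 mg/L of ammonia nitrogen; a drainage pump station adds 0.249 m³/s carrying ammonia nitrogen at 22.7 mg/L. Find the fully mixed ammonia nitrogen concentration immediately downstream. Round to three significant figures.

6.84 mg/L

Mixed concentration C = ΣQC/ΣQ = (10.10·0.2000 + 0.9610·29.10 + 2.300·25.00 + 0.2490·22.70) / 13.61 = 93.14/13.61 = 6.843 mg/L.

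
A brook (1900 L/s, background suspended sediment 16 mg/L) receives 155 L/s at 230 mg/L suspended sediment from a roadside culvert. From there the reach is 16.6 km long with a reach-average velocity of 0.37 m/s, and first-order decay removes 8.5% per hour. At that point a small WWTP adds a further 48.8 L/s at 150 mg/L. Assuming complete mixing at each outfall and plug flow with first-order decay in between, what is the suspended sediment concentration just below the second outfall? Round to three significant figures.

Mass balance: C = (1900·16.00 + 155.0·230.0) / 2055 = 66050/2055 = 32.14 mg/L; combined flow 2055 L/s.
Travel time t = 16.6·1000 / 0.37 = 44860 s = 12.46 h.
8.5%/h lost → k = −ln(1 − 0.085) = 0.08883 h⁻¹.
Decay over the reach: 32.14·exp(−kt) = 32.14·0.3305 = 10.62 mg/L.
At the second outfall, C = (2055·10.62 + 48.80·150.0) / (2055 + 48.80) = 13.86 mg/L.

13.9 mg/L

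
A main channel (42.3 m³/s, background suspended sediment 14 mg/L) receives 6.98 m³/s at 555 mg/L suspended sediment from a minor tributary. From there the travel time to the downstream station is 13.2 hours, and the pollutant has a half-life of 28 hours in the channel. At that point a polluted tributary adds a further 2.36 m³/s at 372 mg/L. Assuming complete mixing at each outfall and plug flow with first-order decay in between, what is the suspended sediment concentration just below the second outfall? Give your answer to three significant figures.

79.4 mg/L

Mass balance: C = (42.30·14.00 + 6.980·555.0) / 49.28 = 4466/49.28 = 90.63 mg/L; combined flow 49.28 m³/s.
Half-life 28 h → k = ln 2 / 28 = 0.02476 h⁻¹ = 0.5941 d⁻¹.
Applying C = C₀e^(−kt): 90.63 × 0.7213 = 65.36 mg/L.
Second outfall: C = (49.28·65.36 + 2.360·372.0)/51.64 = 79.38 mg/L.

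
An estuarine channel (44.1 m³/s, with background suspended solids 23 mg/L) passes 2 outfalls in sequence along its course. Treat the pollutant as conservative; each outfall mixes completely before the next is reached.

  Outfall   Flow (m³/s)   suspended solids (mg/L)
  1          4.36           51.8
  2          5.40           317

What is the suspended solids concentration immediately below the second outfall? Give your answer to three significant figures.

54.8 mg/L

After outfall 1: Q = 44.10 + 4.360 = 48.46 m³/s; C = (44.10·23.00 + 4.360·51.80)/48.46 = 25.59 mg/L.
After outfall 2: Q = 48.46 + 5.400 = 53.86 m³/s; C = (48.46·25.59 + 5.400·317.0)/53.86 = 54.81 mg/L.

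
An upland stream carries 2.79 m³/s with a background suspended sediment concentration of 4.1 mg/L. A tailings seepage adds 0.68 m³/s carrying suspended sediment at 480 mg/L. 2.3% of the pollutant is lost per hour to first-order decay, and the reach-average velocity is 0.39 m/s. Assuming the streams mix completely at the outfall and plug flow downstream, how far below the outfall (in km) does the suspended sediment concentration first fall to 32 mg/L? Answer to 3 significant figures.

67.1 km

After mixing, C = (2.790·4.100 + 0.6800·480.0) / 3.470 = 337.8/3.470 = 97.36 mg/L.
2.3%/h lost → k = −ln(1 − 0.023) = 0.02327 h⁻¹.
Set 97.36·exp(−k·t) = 32 → t = ln(97.36/32)/k = 172100 s = 47.82 h.
Distance = v·t = 0.39·172100 = 67140 m = 67.14 km.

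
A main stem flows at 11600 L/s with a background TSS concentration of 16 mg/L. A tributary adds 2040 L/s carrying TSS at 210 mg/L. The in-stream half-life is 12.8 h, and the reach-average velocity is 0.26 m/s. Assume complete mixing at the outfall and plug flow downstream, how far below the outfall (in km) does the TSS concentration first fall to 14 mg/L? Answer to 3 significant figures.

Flow-weighted average: C = (11600·16.00 + 2040·210.0) / 13640 = 614000/13640 = 45.01 mg/L.
Half-life 12.8 h → k = ln 2 / 12.8 = 0.05415 h⁻¹ = 1.300 d⁻¹.
Set 45.01·exp(−k·t) = 14 → t = ln(45.01/14)/k = 77640 s = 21.57 h.
Distance = v·t = 0.26·77640 = 20190 m = 20.19 km.

20.2 km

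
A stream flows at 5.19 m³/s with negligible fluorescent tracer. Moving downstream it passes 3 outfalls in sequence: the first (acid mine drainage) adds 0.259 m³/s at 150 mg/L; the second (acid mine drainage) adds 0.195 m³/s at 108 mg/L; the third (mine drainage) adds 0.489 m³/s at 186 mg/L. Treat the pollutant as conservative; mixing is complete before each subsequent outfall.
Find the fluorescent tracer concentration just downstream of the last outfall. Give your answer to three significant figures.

24.6 mg/L

After outfall 1: Q = 5.190 + 0.2590 = 5.449 m³/s; C = (5.190·0 + 0.2590·150.0)/5.449 = 7.130 mg/L.
After outfall 2: Q = 5.449 + 0.1950 = 5.644 m³/s; C = (5.449·7.130 + 0.1950·108.0)/5.644 = 10.61 mg/L.
After outfall 3: Q = 5.644 + 0.4890 = 6.133 m³/s; C = (5.644·10.61 + 0.4890·186.0)/6.133 = 24.60 mg/L.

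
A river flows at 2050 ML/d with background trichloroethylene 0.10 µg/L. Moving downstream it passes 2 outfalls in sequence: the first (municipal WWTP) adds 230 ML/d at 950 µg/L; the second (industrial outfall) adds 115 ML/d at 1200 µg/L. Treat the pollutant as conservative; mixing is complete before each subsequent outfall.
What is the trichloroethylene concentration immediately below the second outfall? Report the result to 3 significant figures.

After outfall 1: Q = 2050 + 230.0 = 2280 ML/d; C = (2050·0.1000 + 230.0·950.0)/2280 = 95.92 µg/L.
After outfall 2: Q = 2280 + 115.0 = 2395 ML/d; C = (2280·95.92 + 115.0·1200)/2395 = 148.9 µg/L.

149 µg/L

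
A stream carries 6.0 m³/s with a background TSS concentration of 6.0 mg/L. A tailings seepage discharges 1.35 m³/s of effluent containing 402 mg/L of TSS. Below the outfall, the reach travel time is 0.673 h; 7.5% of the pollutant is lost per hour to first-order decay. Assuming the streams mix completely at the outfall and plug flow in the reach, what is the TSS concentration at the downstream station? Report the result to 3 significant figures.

74.7 mg/L

Mass balance: C = (6.000·6.000 + 1.350·402.0) / 7.350 = 578.7/7.350 = 78.73 mg/L.
7.5%/h lost → k = −ln(1 − 0.075) = 0.07796 h⁻¹.
First-order decay: C = 78.73·exp(−k·t) = 78.73·0.9489 = 74.71 mg/L.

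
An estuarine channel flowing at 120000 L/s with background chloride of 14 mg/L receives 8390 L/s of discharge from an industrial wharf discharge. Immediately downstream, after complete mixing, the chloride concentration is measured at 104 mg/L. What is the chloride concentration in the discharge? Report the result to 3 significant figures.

1390 mg/L

Mass balance: 120000·14.00 + 8390·Cₑ = 128400·104.0
→ Cₑ = (128400·104.0 − 120000·14.00) / 8390 = 1391 mg/L.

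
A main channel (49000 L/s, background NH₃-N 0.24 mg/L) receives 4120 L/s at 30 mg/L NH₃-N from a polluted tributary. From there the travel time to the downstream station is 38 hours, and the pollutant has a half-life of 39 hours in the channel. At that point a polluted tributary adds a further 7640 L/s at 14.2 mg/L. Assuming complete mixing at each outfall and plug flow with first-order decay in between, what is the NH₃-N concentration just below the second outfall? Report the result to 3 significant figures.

Flow-weighted average: C = (49000·0.2400 + 4120·30.00) / 53120 = 135400/53120 = 2.548 mg/L; combined flow 53120 L/s.
Half-life 39 h → k = ln 2 / 39 = 0.01777 h⁻¹ = 0.4266 d⁻¹.
Decay over the reach: 2.548·exp(−kt) = 2.548·0.5090 = 1.297 mg/L.
At the second outfall, C = (53120·1.297 + 7640·14.20) / (53120 + 7640) = 2.919 mg/L.

2.92 mg/L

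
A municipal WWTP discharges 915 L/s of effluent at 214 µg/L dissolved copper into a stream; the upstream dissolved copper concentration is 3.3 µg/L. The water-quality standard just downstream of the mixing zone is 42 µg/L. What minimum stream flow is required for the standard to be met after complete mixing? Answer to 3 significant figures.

Set C_mix = 42: (Q·3.300 + 915.0·214.0) / (Q + 915.0) = 42
→ Q = 915.0·(214.0 − 42)/(42 − 3.300) = 4067 L/s.

4070 L/s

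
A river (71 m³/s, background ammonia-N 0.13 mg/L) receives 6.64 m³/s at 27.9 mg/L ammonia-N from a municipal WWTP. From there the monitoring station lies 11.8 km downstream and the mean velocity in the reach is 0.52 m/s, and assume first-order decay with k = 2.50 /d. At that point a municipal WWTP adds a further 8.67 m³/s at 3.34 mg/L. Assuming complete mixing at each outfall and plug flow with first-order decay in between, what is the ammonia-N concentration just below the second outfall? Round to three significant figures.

Mixed concentration C = ΣQC/ΣQ = (71.00·0.1300 + 6.640·27.90) / 77.64 = 194.5/77.64 = 2.505 mg/L; combined flow 77.64 m³/s.
Travel time t = 11.8·1000 / 0.52 = 22690 s = 6.303 h.
Decay over the reach: 2.505·exp(−kt) = 2.505·0.5186 = 1.299 mg/L.
Second outfall: C = (77.64·1.299 + 8.670·3.340)/86.31 = 1.504 mg/L.

1.50 mg/L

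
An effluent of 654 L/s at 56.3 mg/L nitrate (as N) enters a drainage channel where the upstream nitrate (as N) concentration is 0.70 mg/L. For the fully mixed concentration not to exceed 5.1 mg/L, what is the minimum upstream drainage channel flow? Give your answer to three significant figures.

Set C_mix = 5.1: (Q·0.7000 + 654.0·56.30) / (Q + 654.0) = 5.1
→ Q = 654.0·(56.30 − 5.1)/(5.1 − 0.7000) = 7610 L/s.

7610 L/s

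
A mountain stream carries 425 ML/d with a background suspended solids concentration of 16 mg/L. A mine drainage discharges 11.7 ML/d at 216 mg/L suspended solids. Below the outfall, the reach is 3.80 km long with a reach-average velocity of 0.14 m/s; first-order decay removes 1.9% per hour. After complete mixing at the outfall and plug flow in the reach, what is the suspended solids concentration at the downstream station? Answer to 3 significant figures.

Conservation of mass: C = (425.0·16.00 + 11.70·216.0) / 436.7 = 9327/436.7 = 21.36 mg/L.
Travel time t = 3.80·1000 / 0.14 = 27140 s = 7.540 h.
1.9%/h lost → k = −ln(1 − 0.019) = 0.01918 h⁻¹.
First-order decay: C = 21.36·exp(−k·t) = 21.36·0.8653 = 18.48 mg/L.

18.5 mg/L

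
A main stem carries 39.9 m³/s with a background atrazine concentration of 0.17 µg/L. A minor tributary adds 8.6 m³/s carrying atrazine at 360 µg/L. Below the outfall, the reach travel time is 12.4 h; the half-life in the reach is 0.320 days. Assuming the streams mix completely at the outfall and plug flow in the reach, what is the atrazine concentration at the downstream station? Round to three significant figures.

20.9 µg/L

After mixing, C = (39.90·0.1700 + 8.600·360.0) / 48.50 = 3103/48.50 = 63.97 µg/L.
Half-life 0.320 d → k = ln 2 / 0.320 = 2.166 d⁻¹.
Decay over the reach: 63.97·exp(−kt) = 63.97·0.3266 = 20.89 µg/L.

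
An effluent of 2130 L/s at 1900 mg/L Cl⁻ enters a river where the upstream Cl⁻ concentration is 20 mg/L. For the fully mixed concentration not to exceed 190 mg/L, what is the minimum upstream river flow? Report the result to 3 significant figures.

21400 L/s

Set C_mix = 190: (Q·20.00 + 2130·1900) / (Q + 2130) = 190
→ Q = 2130·(1900 − 190)/(190 − 20.00) = 21430 L/s.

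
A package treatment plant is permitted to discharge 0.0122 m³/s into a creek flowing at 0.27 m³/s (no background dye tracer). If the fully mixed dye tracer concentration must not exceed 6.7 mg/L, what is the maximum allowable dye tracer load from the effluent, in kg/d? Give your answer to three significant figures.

163 kg/d

Mass balance at the limit: 0.2700·0 + 0.01220·Cₑ = 0.2822·6.7 → Cₑ = 155.0 mg/L.
Load = 0.01220 m³/s × 155.0 g/m³ × 86 400 s/d = 163.4 kg/d.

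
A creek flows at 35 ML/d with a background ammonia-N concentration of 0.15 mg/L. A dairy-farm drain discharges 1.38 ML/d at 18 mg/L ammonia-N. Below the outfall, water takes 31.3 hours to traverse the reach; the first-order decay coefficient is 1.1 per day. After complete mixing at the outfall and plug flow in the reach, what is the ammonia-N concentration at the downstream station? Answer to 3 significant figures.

0.197 mg/L

Mixed concentration C = ΣQC/ΣQ = (35.00·0.1500 + 1.380·18.00) / 36.38 = 30.09/36.38 = 0.8271 mg/L.
After decay, C = 0.8271 × e^(−kt) = 0.8271 × 0.2382 = 0.1970 mg/L.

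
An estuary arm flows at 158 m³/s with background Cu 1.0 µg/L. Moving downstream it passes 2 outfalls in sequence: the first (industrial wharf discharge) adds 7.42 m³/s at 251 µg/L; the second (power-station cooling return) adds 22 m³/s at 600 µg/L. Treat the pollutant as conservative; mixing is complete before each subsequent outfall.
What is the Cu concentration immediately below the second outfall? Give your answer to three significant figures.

After outfall 1: Q = 158.0 + 7.420 = 165.4 m³/s; C = (158.0·1.000 + 7.420·251.0)/165.4 = 12.21 µg/L.
After outfall 2: Q = 165.4 + 22.00 = 187.4 m³/s; C = (165.4·12.21 + 22.00·600.0)/187.4 = 81.21 µg/L.

81.2 µg/L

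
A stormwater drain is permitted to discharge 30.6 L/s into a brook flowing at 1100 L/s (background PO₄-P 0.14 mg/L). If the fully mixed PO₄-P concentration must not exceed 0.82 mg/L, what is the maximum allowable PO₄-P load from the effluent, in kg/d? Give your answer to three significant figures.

Mass balance at the limit: 1100·0.1400 + 30.60·Cₑ = 1131·0.82 → Cₑ = 25.26 mg/L.
30.60 L/s = 0.03060 m³/s. Load = 0.03060 m³/s × 25.26 g/m³ × 86 400 s/d = 66.80 kg/d.

66.8 kg/d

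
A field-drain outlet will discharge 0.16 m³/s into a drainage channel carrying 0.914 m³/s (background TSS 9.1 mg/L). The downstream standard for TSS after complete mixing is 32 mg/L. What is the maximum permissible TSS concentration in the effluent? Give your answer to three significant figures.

At the limit, (Qr·Cr + Qe·Cₑ)/(Qr + Qe) = 32:
Cₑ = (1.074·32 − 0.9140·9.100) / 0.1600 = 162.8 mg/L.

163 mg/L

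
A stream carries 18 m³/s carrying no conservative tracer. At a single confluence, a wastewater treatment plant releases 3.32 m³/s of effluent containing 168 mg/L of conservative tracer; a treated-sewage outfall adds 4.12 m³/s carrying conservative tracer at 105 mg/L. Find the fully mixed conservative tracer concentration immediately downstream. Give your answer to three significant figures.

Mass balance: C = (18.00·0 + 3.320·168.0 + 4.120·105.0) / 25.44 = 990.4/25.44 = 38.93 mg/L.

38.9 mg/L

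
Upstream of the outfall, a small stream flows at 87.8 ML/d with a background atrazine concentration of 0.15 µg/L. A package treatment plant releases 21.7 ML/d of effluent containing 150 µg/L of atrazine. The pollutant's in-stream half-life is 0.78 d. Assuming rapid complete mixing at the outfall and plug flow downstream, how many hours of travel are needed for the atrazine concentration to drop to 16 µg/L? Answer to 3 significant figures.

Conservation of mass: C = (87.80·0.1500 + 21.70·150.0) / 109.5 = 3268/109.5 = 29.85 µg/L.
Half-life 0.78 d → k = ln 2 / 0.78 = 0.8887 d⁻¹.
29.85·exp(−k·t) = 16 → t = ln(29.85/16)/k = 60620 s = 16.84 h.

16.8 h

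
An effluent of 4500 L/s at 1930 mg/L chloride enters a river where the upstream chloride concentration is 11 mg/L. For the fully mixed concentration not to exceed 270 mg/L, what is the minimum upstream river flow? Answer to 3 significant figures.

28800 L/s

Set C_mix = 270: (Q·11.00 + 4500·1930) / (Q + 4500) = 270
→ Q = 4500·(1930 − 270)/(270 − 11.00) = 28840 L/s.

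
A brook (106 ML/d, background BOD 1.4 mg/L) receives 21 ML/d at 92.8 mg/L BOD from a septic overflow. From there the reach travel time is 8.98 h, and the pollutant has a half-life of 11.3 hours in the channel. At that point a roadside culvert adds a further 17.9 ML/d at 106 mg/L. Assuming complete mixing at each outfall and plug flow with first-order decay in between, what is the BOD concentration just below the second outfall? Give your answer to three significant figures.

Flow-weighted average: C = (106.0·1.400 + 21.00·92.80) / 127.0 = 2097/127.0 = 16.51 mg/L; combined flow 127.0 ML/d.
Half-life 11.3 h → k = ln 2 / 11.3 = 0.06134 h⁻¹ = 1.472 d⁻¹.
After decay, C = 16.51 × e^(−kt) = 16.51 × 0.5765 = 9.519 mg/L.
Second outfall: C = (127.0·9.519 + 17.90·106.0)/144.9 = 21.44 mg/L.

21.4 mg/L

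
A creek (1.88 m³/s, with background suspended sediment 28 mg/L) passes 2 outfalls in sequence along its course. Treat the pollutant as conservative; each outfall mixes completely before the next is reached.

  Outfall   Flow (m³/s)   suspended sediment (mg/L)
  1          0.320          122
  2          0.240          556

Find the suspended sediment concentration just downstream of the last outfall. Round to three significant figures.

Outfall 1: combined Q = 2.200 m³/s; C = (1.880·28.00 + 0.3200·122.0)/2.200 = 41.67 mg/L.
Outfall 2: combined Q = 2.440 m³/s; C = (2.200·41.67 + 0.2400·556.0)/2.440 = 92.26 mg/L.

92.3 mg/L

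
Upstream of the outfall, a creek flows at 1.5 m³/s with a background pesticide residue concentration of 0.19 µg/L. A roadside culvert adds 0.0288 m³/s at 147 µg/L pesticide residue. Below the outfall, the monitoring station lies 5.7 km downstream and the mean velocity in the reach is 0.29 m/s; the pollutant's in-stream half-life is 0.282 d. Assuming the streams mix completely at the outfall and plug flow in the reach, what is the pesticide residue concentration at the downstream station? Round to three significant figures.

1.69 µg/L

Conservation of mass: C = (1.500·0.1900 + 0.02880·147.0) / 1.529 = 4.519/1.529 = 2.956 µg/L.
Travel time t = 5.7·1000 / 0.29 = 19660 s = 5.460 h.
Half-life 0.282 d → k = ln 2 / 0.282 = 2.458 d⁻¹.
After decay, C = 2.956 × e^(−kt) = 2.956 × 0.5717 = 1.690 µg/L.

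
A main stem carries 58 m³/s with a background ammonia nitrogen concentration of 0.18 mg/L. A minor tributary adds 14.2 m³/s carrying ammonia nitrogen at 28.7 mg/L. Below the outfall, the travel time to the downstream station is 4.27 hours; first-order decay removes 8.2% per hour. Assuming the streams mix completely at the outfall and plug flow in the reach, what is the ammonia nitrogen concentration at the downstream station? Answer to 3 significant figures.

Mass balance: C = (58.00·0.1800 + 14.20·28.70) / 72.20 = 418.0/72.20 = 5.789 mg/L.
8.2%/h lost → k = −ln(1 − 0.082) = 0.08556 h⁻¹.
First-order decay: C = 5.789·exp(−k·t) = 5.789·0.6940 = 4.018 mg/L.

4.02 mg/L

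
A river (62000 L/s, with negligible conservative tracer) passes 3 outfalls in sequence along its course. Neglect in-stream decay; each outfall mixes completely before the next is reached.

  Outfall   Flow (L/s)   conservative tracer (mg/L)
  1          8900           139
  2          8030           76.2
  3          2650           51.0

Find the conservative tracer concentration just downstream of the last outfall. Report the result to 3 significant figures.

Below outfall 1: Q → 70900 L/s, C = (62000·0 + 8900·139.0)/70900 = 17.45 mg/L.
Below outfall 2: Q → 78930 L/s, C = (70900·17.45 + 8030·76.20)/78930 = 23.43 mg/L.
Below outfall 3: Q → 81580 L/s, C = (78930·23.43 + 2650·51.00)/81580 = 24.32 mg/L.

24.3 mg/L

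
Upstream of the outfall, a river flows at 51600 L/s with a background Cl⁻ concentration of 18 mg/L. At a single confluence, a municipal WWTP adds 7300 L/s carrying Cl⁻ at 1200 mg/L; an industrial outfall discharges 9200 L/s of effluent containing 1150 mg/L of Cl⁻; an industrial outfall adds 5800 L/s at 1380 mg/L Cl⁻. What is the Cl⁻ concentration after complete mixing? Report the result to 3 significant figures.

Conservation of mass: C = (51600·18.00 + 7300·1200 + 9200·1150 + 5800·1380) / 73900 = 28270000/73900 = 382.6 mg/L.

383 mg/L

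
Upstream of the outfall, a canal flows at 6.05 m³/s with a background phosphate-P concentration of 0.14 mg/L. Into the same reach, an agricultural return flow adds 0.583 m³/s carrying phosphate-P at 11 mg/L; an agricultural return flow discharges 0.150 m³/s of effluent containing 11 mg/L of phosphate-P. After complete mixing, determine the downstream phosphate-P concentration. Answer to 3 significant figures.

Mass balance: C = (6.050·0.1400 + 0.5830·11.00 + 0.1500·11.00) / 6.783 = 8.910/6.783 = 1.314 mg/L.

1.31 mg/L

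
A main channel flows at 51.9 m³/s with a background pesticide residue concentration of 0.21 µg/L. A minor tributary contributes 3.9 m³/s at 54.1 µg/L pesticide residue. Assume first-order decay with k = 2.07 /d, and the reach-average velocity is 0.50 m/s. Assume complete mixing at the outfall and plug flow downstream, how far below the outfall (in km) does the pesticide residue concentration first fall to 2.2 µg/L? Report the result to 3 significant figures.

12.4 km

Mixed concentration C = ΣQC/ΣQ = (51.90·0.2100 + 3.900·54.10) / 55.80 = 221.9/55.80 = 3.977 µg/L.
Set 3.977·exp(−k·t) = 2.2 → t = ln(3.977/2.2)/k = 24710 s = 6.863 h.
Distance = v·t = 0.50·24710 = 12350 m = 12.35 km.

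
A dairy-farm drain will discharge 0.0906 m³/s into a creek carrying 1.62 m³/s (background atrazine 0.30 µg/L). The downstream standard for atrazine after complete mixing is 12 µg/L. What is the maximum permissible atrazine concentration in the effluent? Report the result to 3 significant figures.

At the limit, (Qr·Cr + Qe·Cₑ)/(Qr + Qe) = 12:
Cₑ = (1.711·12 − 1.620·0.3000) / 0.09060 = 221.2 µg/L.

221 µg/L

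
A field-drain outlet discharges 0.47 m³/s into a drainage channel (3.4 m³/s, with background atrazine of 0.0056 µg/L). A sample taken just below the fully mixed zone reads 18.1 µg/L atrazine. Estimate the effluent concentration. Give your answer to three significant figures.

149 µg/L

Mass balance: 3.400·0.005600 + 0.4700·Cₑ = 3.870·18.10
→ Cₑ = (3.870·18.10 − 3.400·0.005600) / 0.4700 = 149.0 µg/L.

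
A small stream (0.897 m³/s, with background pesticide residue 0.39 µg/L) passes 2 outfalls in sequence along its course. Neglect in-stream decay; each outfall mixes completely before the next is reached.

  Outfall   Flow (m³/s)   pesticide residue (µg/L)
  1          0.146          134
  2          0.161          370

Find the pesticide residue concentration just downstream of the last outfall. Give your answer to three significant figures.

Outfall 1: combined Q = 1.043 m³/s; C = (0.8970·0.3900 + 0.1460·134.0)/1.043 = 19.09 µg/L.
Outfall 2: combined Q = 1.204 m³/s; C = (1.043·19.09 + 0.1610·370.0)/1.204 = 66.02 µg/L.

66.0 µg/L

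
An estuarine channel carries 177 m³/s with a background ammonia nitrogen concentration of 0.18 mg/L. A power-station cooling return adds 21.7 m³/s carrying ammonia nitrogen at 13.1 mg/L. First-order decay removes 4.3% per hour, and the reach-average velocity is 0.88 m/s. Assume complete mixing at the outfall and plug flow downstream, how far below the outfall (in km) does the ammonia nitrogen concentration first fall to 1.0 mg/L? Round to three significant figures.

33.5 km

Conservation of mass: C = (177.0·0.1800 + 21.70·13.10) / 198.7 = 316.1/198.7 = 1.591 mg/L.
4.3%/h lost → k = −ln(1 − 0.043) = 0.04395 h⁻¹.
Set 1.591·exp(−k·t) = 1.0 → t = ln(1.591/1.0)/k = 38030 s = 10.57 h.
Distance = v·t = 0.88·38030 = 33470 m = 33.47 km.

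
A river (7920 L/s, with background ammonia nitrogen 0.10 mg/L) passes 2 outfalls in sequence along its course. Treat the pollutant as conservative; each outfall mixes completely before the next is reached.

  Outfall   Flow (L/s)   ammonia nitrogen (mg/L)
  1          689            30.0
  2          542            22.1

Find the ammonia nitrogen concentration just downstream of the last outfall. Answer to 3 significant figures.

After outfall 1: Q = 7920 + 689.0 = 8609 L/s; C = (7920·0.1000 + 689.0·30.00)/8609 = 2.493 mg/L.
After outfall 2: Q = 8609 + 542.0 = 9151 L/s; C = (8609·2.493 + 542.0·22.10)/9151 = 3.654 mg/L.

3.65 mg/L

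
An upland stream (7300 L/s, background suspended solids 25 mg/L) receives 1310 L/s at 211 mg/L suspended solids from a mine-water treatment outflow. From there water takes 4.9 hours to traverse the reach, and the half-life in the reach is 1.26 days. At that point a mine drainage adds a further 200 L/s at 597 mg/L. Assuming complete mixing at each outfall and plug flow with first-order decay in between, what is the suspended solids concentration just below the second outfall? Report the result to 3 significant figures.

Conservation of mass: C = (7300·25.00 + 1310·211.0) / 8610 = 458900/8610 = 53.30 mg/L; combined flow 8610 L/s.
Half-life 1.26 d → k = ln 2 / 1.26 = 0.5501 d⁻¹.
After decay, C = 53.30 × e^(−kt) = 53.30 × 0.8938 = 47.64 mg/L.
Second outfall: C = (8610·47.64 + 200.0·597.0)/8810 = 60.11 mg/L.

60.1 mg/L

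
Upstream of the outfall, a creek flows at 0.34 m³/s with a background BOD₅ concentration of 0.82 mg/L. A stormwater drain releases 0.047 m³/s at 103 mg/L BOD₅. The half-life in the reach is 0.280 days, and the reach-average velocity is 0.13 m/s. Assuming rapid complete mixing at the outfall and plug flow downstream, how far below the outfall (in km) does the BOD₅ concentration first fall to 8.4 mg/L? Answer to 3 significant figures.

2.06 km

After mixing, C = (0.3400·0.8200 + 0.04700·103.0) / 0.3870 = 5.120/0.3870 = 13.23 mg/L.
Half-life 0.280 d → k = ln 2 / 0.280 = 2.476 d⁻¹.
Set 13.23·exp(−k·t) = 8.4 → t = ln(13.23/8.4)/k = 15850 s = 4.404 h.
Distance = v·t = 0.13·15850 = 2061 m = 2.061 km.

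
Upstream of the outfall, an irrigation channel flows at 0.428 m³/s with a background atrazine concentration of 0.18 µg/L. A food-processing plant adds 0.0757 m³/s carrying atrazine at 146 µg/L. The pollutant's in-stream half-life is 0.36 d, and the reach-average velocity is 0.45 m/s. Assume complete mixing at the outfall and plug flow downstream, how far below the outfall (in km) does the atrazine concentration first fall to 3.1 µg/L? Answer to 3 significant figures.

Mixed concentration C = ΣQC/ΣQ = (0.4280·0.1800 + 0.07570·146.0) / 0.5037 = 11.13/0.5037 = 22.09 µg/L.
Half-life 0.36 d → k = ln 2 / 0.36 = 1.925 d⁻¹.
Set 22.09·exp(−k·t) = 3.1 → t = ln(22.09/3.1)/k = 88130 s = 24.48 h.
Distance = v·t = 0.45·88130 = 39660 m = 39.66 km.

39.7 km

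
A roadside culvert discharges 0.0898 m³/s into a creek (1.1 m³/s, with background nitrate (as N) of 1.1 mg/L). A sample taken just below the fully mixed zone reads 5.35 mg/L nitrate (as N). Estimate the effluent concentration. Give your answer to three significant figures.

57.4 mg/L

Mass balance: 1.100·1.100 + 0.08980·Cₑ = 1.190·5.350
→ Cₑ = (1.190·5.350 − 1.100·1.100) / 0.08980 = 57.41 mg/L.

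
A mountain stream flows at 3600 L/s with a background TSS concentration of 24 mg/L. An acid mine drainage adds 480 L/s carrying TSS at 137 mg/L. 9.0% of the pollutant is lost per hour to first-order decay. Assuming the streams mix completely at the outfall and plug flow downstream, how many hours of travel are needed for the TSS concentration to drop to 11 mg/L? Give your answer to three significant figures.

12.9 h

After mixing, C = (3600·24.00 + 480.0·137.0) / 4080 = 152200/4080 = 37.29 mg/L.
9.0%/h lost → k = −ln(1 − 0.09) = 0.09431 h⁻¹.
37.29·exp(−k·t) = 11 → t = ln(37.29/11)/k = 46610 s = 12.95 h.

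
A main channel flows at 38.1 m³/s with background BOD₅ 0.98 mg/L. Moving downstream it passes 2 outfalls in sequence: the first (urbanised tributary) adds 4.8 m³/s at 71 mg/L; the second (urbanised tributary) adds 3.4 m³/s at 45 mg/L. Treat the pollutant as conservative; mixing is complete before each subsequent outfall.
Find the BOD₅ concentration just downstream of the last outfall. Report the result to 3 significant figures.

Outfall 1: combined Q = 42.90 m³/s; C = (38.10·0.9800 + 4.800·71.00)/42.90 = 8.814 mg/L.
Outfall 2: combined Q = 46.30 m³/s; C = (42.90·8.814 + 3.400·45.00)/46.30 = 11.47 mg/L.

11.5 mg/L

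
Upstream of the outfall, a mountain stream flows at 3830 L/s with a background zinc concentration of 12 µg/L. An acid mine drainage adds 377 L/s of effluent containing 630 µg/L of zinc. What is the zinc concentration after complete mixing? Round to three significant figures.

67.4 µg/L

Mixed concentration C = ΣQC/ΣQ = (3830·12.00 + 377.0·630.0) / 4207 = 283500/4207 = 67.38 µg/L.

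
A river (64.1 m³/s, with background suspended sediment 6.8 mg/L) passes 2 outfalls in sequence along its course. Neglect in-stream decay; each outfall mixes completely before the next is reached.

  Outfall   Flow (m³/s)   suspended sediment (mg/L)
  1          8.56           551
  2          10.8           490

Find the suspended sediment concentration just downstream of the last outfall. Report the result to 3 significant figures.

After outfall 1: Q = 64.10 + 8.560 = 72.66 m³/s; C = (64.10·6.800 + 8.560·551.0)/72.66 = 70.91 mg/L.
After outfall 2: Q = 72.66 + 10.80 = 83.46 m³/s; C = (72.66·70.91 + 10.80·490.0)/83.46 = 125.1 mg/L.

125 mg/L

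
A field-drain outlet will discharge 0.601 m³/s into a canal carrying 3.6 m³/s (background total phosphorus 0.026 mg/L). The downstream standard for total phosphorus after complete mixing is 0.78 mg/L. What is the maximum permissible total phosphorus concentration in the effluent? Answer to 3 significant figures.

At the limit, (Qr·Cr + Qe·Cₑ)/(Qr + Qe) = 0.78:
Cₑ = (4.201·0.78 − 3.600·0.02600) / 0.6010 = 5.296 mg/L.

5.30 mg/L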